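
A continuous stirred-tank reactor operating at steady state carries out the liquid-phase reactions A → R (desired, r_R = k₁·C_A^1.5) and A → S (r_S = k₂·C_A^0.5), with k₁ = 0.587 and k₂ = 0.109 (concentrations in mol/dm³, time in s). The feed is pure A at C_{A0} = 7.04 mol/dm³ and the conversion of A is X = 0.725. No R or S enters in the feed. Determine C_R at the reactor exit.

Exit C_A = C_{A0}(1−X) = 7.04×0.275 = 1.936 mol/dm³.
Rates in a CSTR are evaluated at the outlet concentration: r_R = 0.587×1.936^1.5 = 1.581, r_S = 0.109×1.936^0.5 = 0.1517.
Fraction of consumed A going to R: r_R/(r_R+r_S) = 0.9125.
C_R = 0.9125·C_{A0}·X = 0.9125×7.04×0.725 = 4.66 mol/dm³.

4.66 mol/dm³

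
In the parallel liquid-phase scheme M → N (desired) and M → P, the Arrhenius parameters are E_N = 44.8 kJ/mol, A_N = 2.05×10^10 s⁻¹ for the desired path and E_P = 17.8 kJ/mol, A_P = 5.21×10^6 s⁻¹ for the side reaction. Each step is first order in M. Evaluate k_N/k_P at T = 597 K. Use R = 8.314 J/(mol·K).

Since both paths have the same order in M, the concentration cancels and S_{N/P} = k_N/k_P = (A_N/A_P)·exp[(E_P−E_N)/(RT)].
(E_P−E_N)/(RT) = (17.8−44.8)×10³/(8.314×597) = -27000/4963 = -5.440.
k_N/k_P = (2.05×10^10/5.21×10^6)·exp(-5.440) = 3935 × 0.004341 = 17.1.

17.1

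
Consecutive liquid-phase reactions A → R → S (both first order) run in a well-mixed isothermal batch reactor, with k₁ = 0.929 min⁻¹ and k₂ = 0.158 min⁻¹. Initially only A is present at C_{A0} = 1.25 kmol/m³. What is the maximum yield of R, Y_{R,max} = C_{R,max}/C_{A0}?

At the optimum, C_{R,max}/C_{A0} = (k₁/k₂)^[k₂/(k₂−k₁)].
= (0.929/0.158)^(0.158/(0.158−0.929)) = (5.880)^(-0.2049) = 0.6956.

0.696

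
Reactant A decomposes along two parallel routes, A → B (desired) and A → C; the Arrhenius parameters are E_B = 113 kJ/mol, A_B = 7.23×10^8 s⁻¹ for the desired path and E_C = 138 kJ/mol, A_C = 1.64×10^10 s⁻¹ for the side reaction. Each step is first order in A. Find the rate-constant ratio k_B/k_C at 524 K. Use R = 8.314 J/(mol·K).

With equal orders, S_{B/C} = k_B/k_C = (A_B/A_C)·exp[(E_C−E_B)/(RT)].
(E_C−E_B)/(RT) = (138−113)×10³/(8.314×524) = 25000/4357 = 5.739.
k_B/k_C = (7.23×10^8/1.64×10^10)·exp(5.739) = 0.04409 × 310.6 = 13.7.

13.7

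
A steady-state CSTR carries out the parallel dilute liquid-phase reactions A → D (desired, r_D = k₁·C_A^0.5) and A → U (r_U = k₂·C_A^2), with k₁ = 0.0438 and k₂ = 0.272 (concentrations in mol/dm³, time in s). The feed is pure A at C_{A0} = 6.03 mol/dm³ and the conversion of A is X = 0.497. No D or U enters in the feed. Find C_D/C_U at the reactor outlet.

Exit C_A = C_{A0}(1−X) = 6.03×0.503 = 3.033 mol/dm³.
In a CSTR the entire volume is at exit conditions, so r_D = 0.0438×3.033^0.5 = 0.07628 and r_U = 0.272×3.033^2 = 2.502.
Overall selectivity = C_D/C_U = r_Dτ/(r_Uτ) = r_D/r_U = 0.0305.

0.0305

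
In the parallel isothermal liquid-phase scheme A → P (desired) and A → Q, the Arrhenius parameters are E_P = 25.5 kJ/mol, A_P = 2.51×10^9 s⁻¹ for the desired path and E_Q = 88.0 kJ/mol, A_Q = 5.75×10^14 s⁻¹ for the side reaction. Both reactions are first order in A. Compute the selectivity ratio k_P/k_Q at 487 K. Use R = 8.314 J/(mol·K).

22.1

k_P/k_Q = (A_P/A_Q)·exp[−(E_P−E_Q)/(RT)] = (A_P/A_Q)·exp[(E_Q−E_P)/(RT)].
(E_Q−E_P)/(RT) = (88.0−25.5)×10³/(8.314×487) = 62500/4049 = 15.44.
k_P/k_Q = (2.51×10^9/5.75×10^14)·exp(15.44) = 4.365×10^-6 × 5.057×10^6 = 22.1.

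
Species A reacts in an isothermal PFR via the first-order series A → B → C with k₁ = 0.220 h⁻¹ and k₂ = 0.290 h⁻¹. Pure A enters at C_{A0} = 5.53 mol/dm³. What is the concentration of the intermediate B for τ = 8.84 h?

1.15 mol/dm³

For first-order series with pure A initially, C_B(τ) = k₁C_{A0}/(k₂−k₁)·(e^(−k₁τ) − e^(−k₂τ)).
e^(−k₁τ) = e^(−0.220×8.84) = e^(−1.945) = 0.1430; e^(−k₂τ) = e^(−2.564) = 0.07703.
C_B = 0.220×5.53/(0.290−0.220) × (0.1430−0.07703) = 17.38×0.06599 = 1.147 mol/dm³.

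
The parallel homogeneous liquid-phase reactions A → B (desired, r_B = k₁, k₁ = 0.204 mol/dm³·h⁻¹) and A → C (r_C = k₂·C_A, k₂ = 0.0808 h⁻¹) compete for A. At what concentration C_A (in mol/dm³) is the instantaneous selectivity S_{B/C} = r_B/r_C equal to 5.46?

S_{B/C} = (k₁/k₂)·C_A⁻¹ ⇒ C_A = (S·k₂/k₁)^(-1).
= (5.46×0.0808/0.204)^(-1) = (2.163)^(-1) = 0.462 mol/dm³.

0.462 mol/dm³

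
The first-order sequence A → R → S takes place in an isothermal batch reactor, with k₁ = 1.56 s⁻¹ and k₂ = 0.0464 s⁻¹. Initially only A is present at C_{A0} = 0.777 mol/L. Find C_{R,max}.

At the optimum, C_{R,max}/C_{A0} = (k₁/k₂)^[k₂/(k₂−k₁)].
= (1.56/0.0464)^(0.0464/(0.0464−1.56)) = (33.62)^(-0.03066) = 0.8978.
C_{R,max} = 0.8978×0.777 = 0.698 mol/L.

0.698 mol/L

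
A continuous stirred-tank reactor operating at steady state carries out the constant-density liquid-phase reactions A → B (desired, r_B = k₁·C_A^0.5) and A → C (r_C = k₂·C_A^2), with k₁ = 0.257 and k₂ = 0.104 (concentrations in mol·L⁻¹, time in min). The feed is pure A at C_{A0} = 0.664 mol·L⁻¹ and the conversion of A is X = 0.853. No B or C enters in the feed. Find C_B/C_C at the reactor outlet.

Exit C_A = C_{A0}(1−X) = 0.664×0.147 = 0.09761 mol·L⁻¹.
A CSTR operates uniformly at the exit composition, giving r_B = 0.08029 and r_C = 9.908×10^-4 (each k·C_A^n at C_A = 0.09761).
Overall selectivity = C_B/C_C = r_Bτ/(r_Cτ) = r_B/r_C = 81.0.

81.0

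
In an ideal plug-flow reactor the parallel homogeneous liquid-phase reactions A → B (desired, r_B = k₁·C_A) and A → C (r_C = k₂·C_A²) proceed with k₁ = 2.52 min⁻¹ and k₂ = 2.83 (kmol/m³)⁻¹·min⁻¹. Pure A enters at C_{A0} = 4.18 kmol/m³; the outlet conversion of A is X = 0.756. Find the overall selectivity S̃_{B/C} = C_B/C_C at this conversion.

0.379

C_A = C_{A0}(1−X) = 1.020 kmol/m³.
Along a PFR/batch, dC_B/dC_A = −r_B/(r_B+r_C) = −k₁/(k₁+k₂·C_A).
Integrating from C_{A0} to C_A: C_B = (2.52/2.83)·ln[(2.52+2.83·4.18)/(2.52+2.83·1.02)] = 0.8905·ln(14.35/5.406) = 0.8692 kmol/m³.
C_C = (C_{A0}−C_A)−C_B = 2.291 kmol/m³; S̃_{B/C} = 0.8692/2.291 = 0.379.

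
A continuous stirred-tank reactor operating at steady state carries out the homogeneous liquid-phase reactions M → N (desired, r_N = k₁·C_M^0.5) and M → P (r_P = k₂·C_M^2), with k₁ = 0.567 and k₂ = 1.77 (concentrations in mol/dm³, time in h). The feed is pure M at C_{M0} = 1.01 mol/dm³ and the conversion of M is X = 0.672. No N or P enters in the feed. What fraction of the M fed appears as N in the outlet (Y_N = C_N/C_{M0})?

0.421

Exit C_M = C_{M0}(1−X) = 1.01×0.328 = 0.3313 mol/dm³.
Rates in a CSTR are evaluated at the outlet concentration: r_N = 0.567×0.3313^0.5 = 0.3263, r_P = 1.77×0.3313^2 = 0.1943.
Fraction of consumed M going to N: r_N/(r_N+r_P) = 0.6269.
C_N = 0.6269·C_{M0}·X = 0.6269×1.01×0.672 = 0.425 mol/dm³; Y_N = C_N/C_{M0} = 0.421.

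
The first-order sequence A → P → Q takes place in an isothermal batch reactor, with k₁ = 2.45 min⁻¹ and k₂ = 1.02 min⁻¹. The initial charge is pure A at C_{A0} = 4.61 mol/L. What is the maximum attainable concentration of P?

2.47 mol/L

At the optimum, C_{P,max}/C_{A0} = (k₁/k₂)^[k₂/(k₂−k₁)].
= (2.45/1.02)^(1.02/(1.02−2.45)) = (2.402)^(-0.7133) = 0.5352.
C_{P,max} = 0.5352×4.61 = 2.47 mol/L.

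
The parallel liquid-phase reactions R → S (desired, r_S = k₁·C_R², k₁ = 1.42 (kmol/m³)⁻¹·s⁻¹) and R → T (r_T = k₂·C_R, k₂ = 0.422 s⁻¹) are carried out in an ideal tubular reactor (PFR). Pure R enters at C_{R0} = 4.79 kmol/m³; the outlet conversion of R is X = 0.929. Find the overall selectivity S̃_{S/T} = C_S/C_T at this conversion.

6.21

C_R = C_{R0}(1−X) = 0.3401 kmol/m³.
Along a PFR/batch, dC_T/dC_R = −r_T/(r_S+r_T) = −k₂/(k₂+k₁·C_R).
Integrating from C_{R0} to C_R: C_T = (0.422/1.42)·ln[(0.422+1.42·4.79)/(0.422+1.42·0.340)] = 0.2972·ln(7.224/0.9049) = 0.6173 kmol/m³.
Then C_S = (C_{R0}−C_R) − C_T = 4.450 − 0.6173 = 3.833 kmol/m³.
S̃_{S/T} = C_S/C_T = 3.833/0.6173 = 6.21.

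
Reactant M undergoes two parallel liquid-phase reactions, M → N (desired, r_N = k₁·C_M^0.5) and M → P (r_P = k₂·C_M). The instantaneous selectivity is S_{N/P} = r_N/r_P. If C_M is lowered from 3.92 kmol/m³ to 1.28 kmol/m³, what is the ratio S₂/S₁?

S_{N/P} = (k₁/k₂)·C_M^-0.5, so S₂/S₁ = (C_{M,2}/C_{M,1})^-0.5.
= (1.28/3.92)^(-0.5) = (0.3265)^(-0.5) = 1.75.
Selectivity toward N rises as C_M falls — low-concentration operation is favoured.

1.75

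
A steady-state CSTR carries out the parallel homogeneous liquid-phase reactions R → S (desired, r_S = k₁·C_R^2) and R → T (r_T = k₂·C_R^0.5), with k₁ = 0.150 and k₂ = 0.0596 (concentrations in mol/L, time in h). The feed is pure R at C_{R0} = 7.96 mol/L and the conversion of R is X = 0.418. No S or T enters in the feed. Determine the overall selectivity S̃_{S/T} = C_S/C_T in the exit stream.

25.1

Exit C_R = C_{R0}(1−X) = 7.96×0.582 = 4.633 mol/L.
Rates in a CSTR are evaluated at the outlet concentration: r_S = 0.150×4.633^2 = 3.219, r_T = 0.0596×4.633^0.5 = 0.1283.
Overall selectivity = C_S/C_T = r_Sτ/(r_Tτ) = r_S/r_T = 25.1.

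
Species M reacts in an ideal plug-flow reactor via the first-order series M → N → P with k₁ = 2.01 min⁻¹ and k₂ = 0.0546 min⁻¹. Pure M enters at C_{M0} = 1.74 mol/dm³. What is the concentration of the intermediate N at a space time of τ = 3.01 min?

1.51 mol/dm³

The intermediate concentration in a first-order A→B→C sequence is C_N = k₁C_{M0}(e^(−k₁τ) − e^(−k₂τ))/(k₂−k₁).
e^(−k₁τ) = e^(−2.01×3.01) = e^(−6.050) = 0.002358; e^(−k₂τ) = e^(−0.1643) = 0.8484.
C_N = 2.01×1.74/(0.0546−2.01) × (0.002358−0.8484) = (-1.789)×(-0.8461) = 1.513 mol/dm³.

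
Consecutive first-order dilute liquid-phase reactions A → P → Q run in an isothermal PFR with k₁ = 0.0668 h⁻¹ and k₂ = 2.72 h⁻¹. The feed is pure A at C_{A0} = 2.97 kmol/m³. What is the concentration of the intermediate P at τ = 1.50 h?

Solving the coupled first-order balances gives C_P(τ) = [k₁/(k₂−k₁)]·C_{A0}·(e^(−k₁τ) − e^(−k₂τ)).
e^(−k₁τ) = e^(−0.0668×1.50) = e^(−0.1002) = 0.9047; e^(−k₂τ) = e^(−4.080) = 0.01691.
C_P = 0.0668×2.97/(2.72−0.0668) × (0.9047−0.01691) = 0.07478×0.8877 = 0.06638 kmol/m³.

0.0664 kmol/m³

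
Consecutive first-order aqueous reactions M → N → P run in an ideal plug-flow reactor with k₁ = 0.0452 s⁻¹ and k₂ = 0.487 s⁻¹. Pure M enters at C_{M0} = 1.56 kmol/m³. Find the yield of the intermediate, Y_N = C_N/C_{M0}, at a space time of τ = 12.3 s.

0.0584

The intermediate concentration in a first-order A→B→C sequence is C_N = k₁C_{M0}(e^(−k₁τ) − e^(−k₂τ))/(k₂−k₁).
e^(−k₁τ) = e^(−0.0452×12.3) = e^(−0.5560) = 0.5735; e^(−k₂τ) = e^(−5.990) = 0.002503.
C_N = 0.0452×1.56/(0.487−0.0452) × (0.5735−0.002503) = 0.1596×0.5710 = 0.09114 kmol/m³.
Y_N = C_N/C_{M0} = 0.09114/1.56 = 0.0584.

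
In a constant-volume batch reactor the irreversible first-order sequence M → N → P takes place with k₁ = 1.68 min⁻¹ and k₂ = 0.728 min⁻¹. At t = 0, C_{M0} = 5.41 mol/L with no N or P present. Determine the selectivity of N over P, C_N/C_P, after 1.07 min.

For first-order series with pure M initially, C_N(t) = k₁C_{M0}/(k₂−k₁)·(e^(−k₁t) − e^(−k₂t)).
e^(−k₁t) = e^(−1.68×1.07) = e^(−1.798) = 0.1657; e^(−k₂t) = e^(−0.7790) = 0.4589.
C_N = 1.68×5.41/(0.728−1.68) × (0.1657−0.4589) = (-9.547)×(-0.2932) = 2.799 mol/L.
C_M = C_{M0}e^(−k₁t) = 0.8964 mol/L, so C_P = C_{M0}−C_M−C_N = 1.715 mol/L; C_N/C_P = 1.63.

1.63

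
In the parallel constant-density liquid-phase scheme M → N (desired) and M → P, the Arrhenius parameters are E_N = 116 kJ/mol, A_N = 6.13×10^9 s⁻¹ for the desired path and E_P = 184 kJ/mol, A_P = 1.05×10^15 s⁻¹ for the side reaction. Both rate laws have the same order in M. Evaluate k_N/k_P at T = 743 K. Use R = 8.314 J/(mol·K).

k_N/k_P = (A_N/A_P)·exp[−(E_N−E_P)/(RT)] = (A_N/A_P)·exp[(E_P−E_N)/(RT)].
(E_P−E_N)/(RT) = (184−116)×10³/(8.314×743) = 68000/6177 = 11.01.
k_N/k_P = (6.13×10^9/1.05×10^15)·exp(11.01) = 5.838×10^-6 × 60358 = 0.352.
Since E_N < E_P, lowering the temperature improves selectivity toward N.

0.352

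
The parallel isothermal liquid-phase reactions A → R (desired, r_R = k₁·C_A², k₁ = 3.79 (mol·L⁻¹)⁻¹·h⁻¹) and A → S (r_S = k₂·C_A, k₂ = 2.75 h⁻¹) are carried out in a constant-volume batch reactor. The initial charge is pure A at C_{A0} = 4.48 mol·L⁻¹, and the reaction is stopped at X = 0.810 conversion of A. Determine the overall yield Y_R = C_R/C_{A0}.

C_A = C_{A0}(1−X) = 0.8512 mol·L⁻¹.
Along a PFR/batch, dC_S/dC_A = −r_S/(r_R+r_S) = −k₂/(k₂+k₁·C_A).
Integrating from C_{A0} to C_A: C_S = (2.75/3.79)·ln[(2.75+3.79·4.48)/(2.75+3.79·0.851)] = 0.7256·ln(19.73/5.976) = 0.8666 mol·L⁻¹.
Then C_R = (C_{A0}−C_A) − C_S = 3.629 − 0.8666 = 2.762 mol·L⁻¹.
Y_R = C_R/C_{A0} = 2.762/4.48 = 0.617.

0.617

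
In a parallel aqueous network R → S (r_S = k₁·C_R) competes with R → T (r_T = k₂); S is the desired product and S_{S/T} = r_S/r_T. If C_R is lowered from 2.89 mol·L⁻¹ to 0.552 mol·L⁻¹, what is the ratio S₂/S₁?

0.191

S_{S/T} = (k₁/k₂)·C_R, so S₂/S₁ = (C_{R,2}/C_{R,1}).
= 0.552/2.89 = 0.191.
Selectivity toward S falls as C_R falls — high-concentration operation is favoured.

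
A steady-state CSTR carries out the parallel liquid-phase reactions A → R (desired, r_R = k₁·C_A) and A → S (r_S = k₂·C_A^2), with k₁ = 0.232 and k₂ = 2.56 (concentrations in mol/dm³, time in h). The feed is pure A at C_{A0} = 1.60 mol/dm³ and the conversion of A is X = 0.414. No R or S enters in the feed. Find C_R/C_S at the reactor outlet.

0.0967

Exit C_A = C_{A0}(1−X) = 1.60×0.586 = 0.9376 mol/dm³.
In a CSTR the entire volume is at exit conditions, so r_R = 0.232×0.9376 = 0.2175 and r_S = 2.56×0.9376^2 = 2.250.
Overall selectivity = C_R/C_S = r_Rτ/(r_Sτ) = r_R/r_S = 0.0967.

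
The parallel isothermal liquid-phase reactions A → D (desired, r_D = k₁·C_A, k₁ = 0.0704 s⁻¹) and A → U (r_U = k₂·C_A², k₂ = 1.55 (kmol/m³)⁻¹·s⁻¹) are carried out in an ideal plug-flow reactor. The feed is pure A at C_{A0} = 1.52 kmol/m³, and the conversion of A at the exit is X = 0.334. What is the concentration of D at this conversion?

0.0178 kmol/m³

C_A = C_{A0}(1−X) = 1.012 kmol/m³.
Along a PFR/batch, dC_D/dC_A = −r_D/(r_D+r_U) = −k₁/(k₁+k₂·C_A).
Integrating from C_{A0} to C_A: C_D = (0.0704/1.55)·ln[(0.0704+1.55·1.52)/(0.0704+1.55·1.01)] = 0.04542·ln(2.426/1.639) = 0.01781 kmol/m³.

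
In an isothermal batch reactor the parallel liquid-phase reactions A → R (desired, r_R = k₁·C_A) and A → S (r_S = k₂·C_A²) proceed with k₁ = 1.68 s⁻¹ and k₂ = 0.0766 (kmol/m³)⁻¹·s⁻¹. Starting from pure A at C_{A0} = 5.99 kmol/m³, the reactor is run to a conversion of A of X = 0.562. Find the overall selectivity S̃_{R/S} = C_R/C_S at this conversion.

C_A = C_{A0}(1−X) = 2.624 kmol/m³.
Along a PFR/batch, dC_R/dC_A = −r_R/(r_R+r_S) = −k₁/(k₁+k₂·C_A).
Integrating from C_{A0} to C_A: C_R = (1.68/0.0766)·ln[(1.68+0.0766·5.99)/(1.68+0.0766·2.62)] = 21.93·ln(2.139/1.881) = 2.818 kmol/m³.
C_S = (C_{A0}−C_A)−C_R = 0.5487 kmol/m³; S̃_{R/S} = 2.818/0.5487 = 5.14.

5.14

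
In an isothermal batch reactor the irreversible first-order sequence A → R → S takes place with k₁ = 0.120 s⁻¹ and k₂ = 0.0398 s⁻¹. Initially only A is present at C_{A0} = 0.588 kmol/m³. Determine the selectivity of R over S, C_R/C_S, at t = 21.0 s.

For first-order series with pure A initially, C_R(t) = k₁C_{A0}/(k₂−k₁)·(e^(−k₁t) − e^(−k₂t)).
e^(−k₁t) = e^(−0.120×21.0) = e^(−2.520) = 0.08046; e^(−k₂t) = e^(−0.8358) = 0.4335.
C_R = 0.120×0.588/(0.0398−0.120) × (0.08046−0.4335) = (-0.8798)×(-0.3531) = 0.3106 kmol/m³.
C_A = C_{A0}e^(−k₁t) = 0.04731 kmol/m³, so C_S = C_{A0}−C_A−C_R = 0.2301 kmol/m³; C_R/C_S = 1.35.

1.35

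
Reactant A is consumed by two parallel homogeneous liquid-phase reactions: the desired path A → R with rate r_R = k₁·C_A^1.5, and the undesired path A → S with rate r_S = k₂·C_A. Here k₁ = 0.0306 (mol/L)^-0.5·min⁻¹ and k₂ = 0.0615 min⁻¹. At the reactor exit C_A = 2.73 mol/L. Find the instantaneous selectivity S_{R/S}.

0.822

S_{R/S} = r_R/r_S = (k₁·C_A^1.5)/(k₂·C_A) = (k₁/k₂)·C_A^0.5.
= (0.0306×2.730^1.5) / (0.0615×2.730) = 0.1380/0.1679 = 0.822.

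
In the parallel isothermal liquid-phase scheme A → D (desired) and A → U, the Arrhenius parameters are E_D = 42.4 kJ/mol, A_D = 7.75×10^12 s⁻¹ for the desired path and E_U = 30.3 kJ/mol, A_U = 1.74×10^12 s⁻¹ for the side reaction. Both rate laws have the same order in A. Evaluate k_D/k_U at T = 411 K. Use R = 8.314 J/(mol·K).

0.129

Since both paths have the same order in A, the concentration cancels and S_{D/U} = k_D/k_U = (A_D/A_U)·exp[(E_U−E_D)/(RT)].
(E_U−E_D)/(RT) = (30.3−42.4)×10³/(8.314×411) = -12100/3417 = -3.541.
k_D/k_U = (7.75×10^12/1.74×10^12)·exp(-3.541) = 4.454 × 0.02898 = 0.129.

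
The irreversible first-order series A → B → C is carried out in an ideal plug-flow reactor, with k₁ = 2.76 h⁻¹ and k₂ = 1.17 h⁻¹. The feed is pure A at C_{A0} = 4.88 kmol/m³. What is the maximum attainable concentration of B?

At the optimum, C_{B,max}/C_{A0} = (k₁/k₂)^[k₂/(k₂−k₁)].
= (2.76/1.17)^(1.17/(1.17−2.76)) = (2.359)^(-0.7358) = 0.5318.
C_{B,max} = 0.5318×4.88 = 2.60 kmol/m³.

2.60 kmol/m³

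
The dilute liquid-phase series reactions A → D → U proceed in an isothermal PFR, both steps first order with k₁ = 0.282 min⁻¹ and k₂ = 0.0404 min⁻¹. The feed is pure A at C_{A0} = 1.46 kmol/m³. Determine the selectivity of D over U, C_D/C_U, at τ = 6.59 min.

For first-order series with pure A initially, C_D(τ) = k₁C_{A0}/(k₂−k₁)·(e^(−k₁τ) − e^(−k₂τ)).
e^(−k₁τ) = e^(−0.282×6.59) = e^(−1.858) = 0.1559; e^(−k₂τ) = e^(−0.2662) = 0.7663.
C_D = 0.282×1.46/(0.0404−0.282) × (0.1559−0.7663) = (-1.704)×(-0.6103) = 1.040 kmol/m³.
C_A = C_{A0}e^(−k₁τ) = 0.2277 kmol/m³, so C_U = C_{A0}−C_A−C_D = 0.1923 kmol/m³; C_D/C_U = 5.41.

5.41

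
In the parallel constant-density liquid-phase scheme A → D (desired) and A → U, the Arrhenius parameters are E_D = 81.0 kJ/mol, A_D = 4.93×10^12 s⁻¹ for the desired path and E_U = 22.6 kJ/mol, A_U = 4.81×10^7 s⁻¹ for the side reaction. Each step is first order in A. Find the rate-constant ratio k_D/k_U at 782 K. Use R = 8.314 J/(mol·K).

12.9

k_D/k_U = (A_D/A_U)·exp[−(E_D−E_U)/(RT)] = (A_D/A_U)·exp[(E_U−E_D)/(RT)].
(E_U−E_D)/(RT) = (22.6−81.0)×10³/(8.314×782) = -58400/6502 = -8.982.
k_D/k_U = (4.93×10^12/4.81×10^7)·exp(-8.982) = 1.025×10^5 × 1.256×10^-4 = 12.9.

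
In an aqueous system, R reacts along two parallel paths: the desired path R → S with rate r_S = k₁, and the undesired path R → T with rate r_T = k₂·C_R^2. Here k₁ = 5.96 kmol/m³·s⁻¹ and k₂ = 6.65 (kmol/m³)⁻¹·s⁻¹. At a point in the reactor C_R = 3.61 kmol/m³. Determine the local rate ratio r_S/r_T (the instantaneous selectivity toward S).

0.0688

S_{S/T} = r_S/r_T = (k₁)/(k₂·C_R^2) = (k₁/k₂)·C_R^-2.
= (5.96) / (6.65×3.610^2) = 5.960/86.66 = 0.0688.
The undesired path is higher order in R, so low C_R (CSTR or dilute feed) favours S.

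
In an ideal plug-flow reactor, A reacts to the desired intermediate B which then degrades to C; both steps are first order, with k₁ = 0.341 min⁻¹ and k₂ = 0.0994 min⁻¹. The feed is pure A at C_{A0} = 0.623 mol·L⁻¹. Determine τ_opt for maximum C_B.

For first-order series the maximum of C_B occurs at τ_opt = ln(k₂/k₁)/(k₂−k₁).
= ln(0.0994/0.341)/(0.0994−0.341) = ln(0.2915)/-0.2416 = -1.233/-0.2416 = 5.10 min.

5.10 min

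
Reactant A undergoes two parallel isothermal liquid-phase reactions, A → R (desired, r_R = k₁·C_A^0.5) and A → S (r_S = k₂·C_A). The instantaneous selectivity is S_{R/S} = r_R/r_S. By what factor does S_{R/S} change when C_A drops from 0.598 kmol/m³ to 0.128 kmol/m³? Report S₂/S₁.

S_{R/S} = (k₁/k₂)·C_A^-0.5, so S₂/S₁ = (C_{A,2}/C_{A,1})^-0.5.
= (0.128/0.598)^(-0.5) = (0.2140)^(-0.5) = 2.16.
Selectivity toward R rises as C_A falls — low-concentration operation is favoured.

2.16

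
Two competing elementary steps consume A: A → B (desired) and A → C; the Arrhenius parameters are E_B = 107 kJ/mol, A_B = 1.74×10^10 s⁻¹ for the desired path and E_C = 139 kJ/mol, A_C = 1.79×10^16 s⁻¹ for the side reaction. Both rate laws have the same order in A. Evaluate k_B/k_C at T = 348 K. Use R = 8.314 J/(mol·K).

Since both paths have the same order in A, the concentration cancels and S_{B/C} = k_B/k_C = (A_B/A_C)·exp[(E_C−E_B)/(RT)].
(E_C−E_B)/(RT) = (139−107)×10³/(8.314×348) = 32000/2893 = 11.06.
k_B/k_C = (1.74×10^10/1.79×10^16)·exp(11.06) = 9.721×10^-7 × 63586 = 0.0618.

0.0618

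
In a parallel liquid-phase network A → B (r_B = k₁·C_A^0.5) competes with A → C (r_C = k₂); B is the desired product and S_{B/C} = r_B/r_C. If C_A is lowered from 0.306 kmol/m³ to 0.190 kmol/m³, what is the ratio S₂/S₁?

0.788

S_{B/C} = (k₁/k₂)·C_A^0.5, so S₂/S₁ = (C_{A,2}/C_{A,1})^0.5.
= (0.190/0.306)^0.5 = (0.6209)^0.5 = 0.788.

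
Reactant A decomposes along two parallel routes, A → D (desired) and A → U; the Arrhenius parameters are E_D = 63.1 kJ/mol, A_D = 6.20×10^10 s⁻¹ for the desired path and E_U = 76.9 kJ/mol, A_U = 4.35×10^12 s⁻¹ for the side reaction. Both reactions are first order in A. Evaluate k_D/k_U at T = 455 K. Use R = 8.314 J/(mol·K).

k_D/k_U = (A_D/A_U)·exp[−(E_D−E_U)/(RT)] = (A_D/A_U)·exp[(E_U−E_D)/(RT)].
(E_U−E_D)/(RT) = (76.9−63.1)×10³/(8.314×455) = 13800/3783 = 3.648.
k_D/k_U = (6.20×10^10/4.35×10^12)·exp(3.648) = 0.01425 × 38.40 = 0.547.

0.547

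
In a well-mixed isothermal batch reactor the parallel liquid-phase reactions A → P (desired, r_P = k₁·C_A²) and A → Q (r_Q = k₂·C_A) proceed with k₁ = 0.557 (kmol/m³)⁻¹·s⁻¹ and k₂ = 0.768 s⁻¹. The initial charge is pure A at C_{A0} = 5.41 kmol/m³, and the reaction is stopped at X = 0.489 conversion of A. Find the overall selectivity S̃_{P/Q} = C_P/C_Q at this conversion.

C_A = C_{A0}(1−X) = 2.765 kmol/m³.
Along a PFR/batch, dC_Q/dC_A = −r_Q/(r_P+r_Q) = −k₂/(k₂+k₁·C_A).
Integrating from C_{A0} to C_A: C_Q = (0.768/0.557)·ln[(0.768+0.557·5.41)/(0.768+0.557·2.76)] = 1.379·ln(3.781/2.308) = 0.6808 kmol/m³.
Then C_P = (C_{A0}−C_A) − C_Q = 2.645 − 0.6808 = 1.965 kmol/m³.
S̃_{P/Q} = C_P/C_Q = 1.965/0.6808 = 2.89.

2.89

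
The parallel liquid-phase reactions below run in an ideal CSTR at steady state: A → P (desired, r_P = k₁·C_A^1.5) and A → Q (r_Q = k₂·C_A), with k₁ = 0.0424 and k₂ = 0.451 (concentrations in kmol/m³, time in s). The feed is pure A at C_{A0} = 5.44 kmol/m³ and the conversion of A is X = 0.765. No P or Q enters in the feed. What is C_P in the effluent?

Exit C_A = C_{A0}(1−X) = 5.44×0.235 = 1.278 kmol/m³.
Rates in a CSTR are evaluated at the outlet concentration: r_P = 0.0424×1.278^1.5 = 0.06129, r_Q = 0.451×1.278 = 0.5766.
Fraction of consumed A going to P: r_P/(r_P+r_Q) = 0.09608.
C_P = 0.09608·C_{A0}·X = 0.09608×5.44×0.765 = 0.400 kmol/m³.

0.400 kmol/m³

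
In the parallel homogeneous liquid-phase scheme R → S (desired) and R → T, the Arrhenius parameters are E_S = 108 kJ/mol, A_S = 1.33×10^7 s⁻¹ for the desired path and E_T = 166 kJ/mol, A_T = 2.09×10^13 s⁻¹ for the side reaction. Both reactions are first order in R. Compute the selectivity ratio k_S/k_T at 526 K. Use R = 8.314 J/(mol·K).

With equal orders, S_{S/T} = k_S/k_T = (A_S/A_T)·exp[(E_T−E_S)/(RT)].
(E_T−E_S)/(RT) = (166−108)×10³/(8.314×526) = 58000/4373 = 13.26.
k_S/k_T = (1.33×10^7/2.09×10^13)·exp(13.26) = 6.364×10^-7 × 5.753×10^5 = 0.366.
Since E_S < E_T, lowering the temperature improves selectivity toward S.

0.366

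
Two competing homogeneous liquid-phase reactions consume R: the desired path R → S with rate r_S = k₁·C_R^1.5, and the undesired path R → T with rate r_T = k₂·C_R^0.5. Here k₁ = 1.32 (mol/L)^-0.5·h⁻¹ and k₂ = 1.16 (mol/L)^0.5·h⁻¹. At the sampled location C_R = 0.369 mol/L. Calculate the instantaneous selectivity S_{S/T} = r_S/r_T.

S_{S/T} = r_S/r_T = (k₁·C_R^1.5)/(k₂·C_R^0.5) = (k₁/k₂)·C_R.
= (1.32×0.3690^1.5) / (1.16×0.3690^0.5) = 0.2959/0.7046 = 0.420.
Since the desired path is higher order in R, keeping C_R high (PFR or concentrated feed) favours S.

0.420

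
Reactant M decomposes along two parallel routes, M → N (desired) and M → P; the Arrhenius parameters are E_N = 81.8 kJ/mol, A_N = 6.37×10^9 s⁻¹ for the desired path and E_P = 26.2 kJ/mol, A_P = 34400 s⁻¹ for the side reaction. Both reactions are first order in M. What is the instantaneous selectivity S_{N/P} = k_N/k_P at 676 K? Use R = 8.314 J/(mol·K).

Since both paths have the same order in M, the concentration cancels and S_{N/P} = k_N/k_P = (A_N/A_P)·exp[(E_P−E_N)/(RT)].
(E_P−E_N)/(RT) = (26.2−81.8)×10³/(8.314×676) = -55600/5620 = -9.893.
k_N/k_P = (6.37×10^9/34400)·exp(-9.893) = 1.852×10^5 × 5.054×10^-5 = 9.36.

9.36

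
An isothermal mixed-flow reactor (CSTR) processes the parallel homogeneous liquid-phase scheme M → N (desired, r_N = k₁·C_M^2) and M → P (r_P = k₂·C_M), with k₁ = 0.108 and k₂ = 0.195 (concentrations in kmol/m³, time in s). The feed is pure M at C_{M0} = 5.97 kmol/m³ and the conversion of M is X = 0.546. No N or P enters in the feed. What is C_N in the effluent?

Exit C_M = C_{M0}(1−X) = 5.97×0.454 = 2.710 kmol/m³.
Rates in a CSTR are evaluated at the outlet concentration: r_N = 0.108×2.710^2 = 0.7934, r_P = 0.195×2.710 = 0.5285.
Fraction of consumed M going to N: r_N/(r_N+r_P) = 0.6002.
C_N = 0.6002·C_{M0}·X = 0.6002×5.97×0.546 = 1.96 kmol/m³.

1.96 kmol/m³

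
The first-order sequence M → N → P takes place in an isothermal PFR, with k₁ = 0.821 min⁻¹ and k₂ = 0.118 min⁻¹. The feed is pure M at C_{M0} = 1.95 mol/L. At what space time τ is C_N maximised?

Setting dC_N/dτ = 0 gives τ_opt = ln(k₂/k₁)/(k₂−k₁).
= ln(0.118/0.821)/(0.118−0.821) = ln(0.1437)/-0.7030 = -1.940/-0.7030 = 2.76 min.

2.76 min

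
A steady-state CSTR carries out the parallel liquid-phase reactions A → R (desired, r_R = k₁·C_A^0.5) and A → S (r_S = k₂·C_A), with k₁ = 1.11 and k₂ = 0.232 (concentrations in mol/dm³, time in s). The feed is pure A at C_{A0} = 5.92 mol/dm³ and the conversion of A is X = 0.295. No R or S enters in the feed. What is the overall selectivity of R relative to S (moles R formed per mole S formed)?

Exit C_A = C_{A0}(1−X) = 5.92×0.705 = 4.174 mol/dm³.
A CSTR operates uniformly at the exit composition, giving r_R = 2.268 and r_S = 0.9683 (each k·C_A^n at C_A = 4.174).
Overall selectivity = C_R/C_S = r_Rτ/(r_Sτ) = r_R/r_S = 2.34.

2.34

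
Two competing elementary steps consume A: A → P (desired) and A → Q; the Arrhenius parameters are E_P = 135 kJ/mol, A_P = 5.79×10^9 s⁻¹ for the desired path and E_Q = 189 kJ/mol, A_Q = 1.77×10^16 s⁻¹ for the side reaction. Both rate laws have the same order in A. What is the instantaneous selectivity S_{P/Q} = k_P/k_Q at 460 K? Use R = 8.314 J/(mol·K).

Since both paths have the same order in A, the concentration cancels and S_{P/Q} = k_P/k_Q = (A_P/A_Q)·exp[(E_Q−E_P)/(RT)].
(E_Q−E_P)/(RT) = (189−135)×10³/(8.314×460) = 54000/3824 = 14.12.
k_P/k_Q = (5.79×10^9/1.77×10^16)·exp(14.12) = 3.271×10^-7 × 1.356×10^6 = 0.443.
Since E_P < E_Q, lowering the temperature improves selectivity toward P.

0.443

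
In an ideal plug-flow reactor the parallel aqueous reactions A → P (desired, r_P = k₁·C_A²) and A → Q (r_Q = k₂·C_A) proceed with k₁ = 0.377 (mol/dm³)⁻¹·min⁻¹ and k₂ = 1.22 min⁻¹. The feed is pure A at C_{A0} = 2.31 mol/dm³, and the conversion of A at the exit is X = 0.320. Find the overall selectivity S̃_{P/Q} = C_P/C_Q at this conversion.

0.597

C_A = C_{A0}(1−X) = 1.571 mol/dm³.
Along a PFR/batch, dC_Q/dC_A = −r_Q/(r_P+r_Q) = −k₂/(k₂+k₁·C_A).
Integrating from C_{A0} to C_A: C_Q = (1.22/0.377)·ln[(1.22+0.377·2.31)/(1.22+0.377·1.57)] = 3.236·ln(2.091/1.812) = 0.4629 mol/dm³.
Then C_P = (C_{A0}−C_A) − C_Q = 0.7392 − 0.4629 = 0.2763 mol/dm³.
S̃_{P/Q} = C_P/C_Q = 0.2763/0.4629 = 0.597.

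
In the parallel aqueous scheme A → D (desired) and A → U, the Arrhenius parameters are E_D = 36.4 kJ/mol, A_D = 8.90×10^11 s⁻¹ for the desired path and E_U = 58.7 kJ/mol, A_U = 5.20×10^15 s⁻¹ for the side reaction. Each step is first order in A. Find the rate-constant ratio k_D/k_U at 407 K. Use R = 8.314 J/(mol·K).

k_D/k_U = (A_D/A_U)·exp[−(E_D−E_U)/(RT)] = (A_D/A_U)·exp[(E_U−E_D)/(RT)].
(E_U−E_D)/(RT) = (58.7−36.4)×10³/(8.314×407) = 22300/3384 = 6.590.
k_D/k_U = (8.90×10^11/5.20×10^15)·exp(6.590) = 1.712×10^-4 × 727.9 = 0.125.

0.125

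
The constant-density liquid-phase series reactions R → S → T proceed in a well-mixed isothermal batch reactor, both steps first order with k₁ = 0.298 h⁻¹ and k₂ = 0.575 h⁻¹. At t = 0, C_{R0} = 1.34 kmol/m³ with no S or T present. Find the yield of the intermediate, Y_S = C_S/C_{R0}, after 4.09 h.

Solving the coupled first-order balances gives C_S(t) = [k₁/(k₂−k₁)]·C_{R0}·(e^(−k₁t) − e^(−k₂t)).
e^(−k₁t) = e^(−0.298×4.09) = e^(−1.219) = 0.2956; e^(−k₂t) = e^(−2.352) = 0.09520.
C_S = 0.298×1.34/(0.575−0.298) × (0.2956−0.09520) = 1.442×0.2004 = 0.2889 kmol/m³.
Y_S = C_S/C_{R0} = 0.2889/1.34 = 0.216.

0.216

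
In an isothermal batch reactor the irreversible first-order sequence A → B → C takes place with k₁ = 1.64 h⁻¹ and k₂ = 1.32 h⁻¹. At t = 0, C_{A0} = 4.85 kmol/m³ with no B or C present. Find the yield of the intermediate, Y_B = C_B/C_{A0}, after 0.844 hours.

0.398

The intermediate concentration in a first-order A→B→C sequence is C_B = k₁C_{A0}(e^(−k₁t) − e^(−k₂t))/(k₂−k₁).
e^(−k₁t) = e^(−1.64×0.844) = e^(−1.384) = 0.2505; e^(−k₂t) = e^(−1.114) = 0.3282.
C_B = 1.64×4.85/(1.32−1.64) × (0.2505−0.3282) = (-24.86)×(-0.07768) = 1.931 kmol/m³.
Y_B = C_B/C_{A0} = 1.931/4.85 = 0.398.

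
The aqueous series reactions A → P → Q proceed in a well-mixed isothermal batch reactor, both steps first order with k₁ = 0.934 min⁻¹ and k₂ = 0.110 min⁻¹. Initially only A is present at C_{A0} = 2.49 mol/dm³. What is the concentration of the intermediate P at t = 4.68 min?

1.65 mol/dm³

Solving the coupled first-order balances gives C_P(t) = [k₁/(k₂−k₁)]·C_{A0}·(e^(−k₁t) − e^(−k₂t)).
e^(−k₁t) = e^(−0.934×4.68) = e^(−4.371) = 0.01264; e^(−k₂t) = e^(−0.5148) = 0.5976.
C_P = 0.934×2.49/(0.110−0.934) × (0.01264−0.5976) = (-2.822)×(-0.5850) = 1.651 mol/dm³.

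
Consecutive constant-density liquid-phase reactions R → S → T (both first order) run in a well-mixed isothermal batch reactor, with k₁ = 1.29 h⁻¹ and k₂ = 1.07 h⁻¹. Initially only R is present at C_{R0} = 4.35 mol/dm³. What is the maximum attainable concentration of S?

1.75 mol/dm³

At the optimum, C_{S,max}/C_{R0} = (k₁/k₂)^[k₂/(k₂−k₁)].
= (1.29/1.07)^(1.07/(1.07−1.29)) = (1.206)^(-4.864) = 0.4028.
C_{S,max} = 0.4028×4.35 = 1.75 mol/dm³.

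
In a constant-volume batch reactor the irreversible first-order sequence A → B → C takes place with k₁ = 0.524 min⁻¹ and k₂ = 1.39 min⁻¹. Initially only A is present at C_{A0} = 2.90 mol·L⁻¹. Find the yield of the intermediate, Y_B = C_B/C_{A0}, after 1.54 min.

0.199

Solving the coupled first-order balances gives C_B(t) = [k₁/(k₂−k₁)]·C_{A0}·(e^(−k₁t) − e^(−k₂t)).
e^(−k₁t) = e^(−0.524×1.54) = e^(−0.8070) = 0.4462; e^(−k₂t) = e^(−2.141) = 0.1176.
C_B = 0.524×2.90/(1.39−0.524) × (0.4462−0.1176) = 1.755×0.3286 = 0.5767 mol·L⁻¹.
Y_B = C_B/C_{A0} = 0.5767/2.90 = 0.199.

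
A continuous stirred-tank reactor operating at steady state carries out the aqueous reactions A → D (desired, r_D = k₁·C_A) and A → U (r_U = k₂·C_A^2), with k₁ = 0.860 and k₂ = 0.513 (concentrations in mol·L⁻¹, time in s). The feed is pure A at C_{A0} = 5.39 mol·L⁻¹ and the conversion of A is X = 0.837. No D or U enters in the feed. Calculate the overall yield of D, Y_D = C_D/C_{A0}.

0.549

Exit C_A = C_{A0}(1−X) = 5.39×0.163 = 0.8786 mol·L⁻¹.
In a CSTR the entire volume is at exit conditions, so r_D = 0.860×0.8786 = 0.7556 and r_U = 0.513×0.8786^2 = 0.3960.
Fraction of consumed A going to D: r_D/(r_D+r_U) = 0.6561.
C_D = 0.6561·C_{A0}·X = 0.6561×5.39×0.837 = 2.96 mol·L⁻¹; Y_D = C_D/C_{A0} = 0.549.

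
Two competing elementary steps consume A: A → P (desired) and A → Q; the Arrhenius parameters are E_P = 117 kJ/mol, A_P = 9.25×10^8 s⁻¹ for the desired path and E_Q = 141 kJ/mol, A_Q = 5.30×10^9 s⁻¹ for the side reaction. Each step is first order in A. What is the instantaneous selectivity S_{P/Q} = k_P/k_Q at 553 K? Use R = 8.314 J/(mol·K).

32.3

With equal orders, S_{P/Q} = k_P/k_Q = (A_P/A_Q)·exp[(E_Q−E_P)/(RT)].
(E_Q−E_P)/(RT) = (141−117)×10³/(8.314×553) = 24000/4598 = 5.220.
k_P/k_Q = (9.25×10^8/5.30×10^9)·exp(5.220) = 0.1745 × 184.9 = 32.3.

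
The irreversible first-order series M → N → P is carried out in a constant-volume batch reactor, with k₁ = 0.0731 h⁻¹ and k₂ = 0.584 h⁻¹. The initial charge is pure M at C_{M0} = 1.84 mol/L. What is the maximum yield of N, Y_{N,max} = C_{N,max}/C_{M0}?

Evaluating C_N at t_opt = ln(k₂/k₁)/(k₂−k₁) gives C_{N,max}/C_{M0} = (k₁/k₂)^[k₂/(k₂−k₁)].
= (0.0731/0.584)^(0.584/(0.584−0.0731)) = (0.1252)^(1.143) = 0.09298.

0.0930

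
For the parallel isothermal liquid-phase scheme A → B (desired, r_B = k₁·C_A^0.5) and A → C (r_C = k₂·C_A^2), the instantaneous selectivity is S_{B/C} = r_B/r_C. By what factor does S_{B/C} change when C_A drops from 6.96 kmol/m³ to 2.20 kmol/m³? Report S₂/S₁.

S_{B/C} = (k₁/k₂)·C_A^-1.5, so S₂/S₁ = (C_{A,2}/C_{A,1})^-1.5.
= (2.20/6.96)^(-1.5) = (0.3161)^(-1.5) = 5.63.

5.63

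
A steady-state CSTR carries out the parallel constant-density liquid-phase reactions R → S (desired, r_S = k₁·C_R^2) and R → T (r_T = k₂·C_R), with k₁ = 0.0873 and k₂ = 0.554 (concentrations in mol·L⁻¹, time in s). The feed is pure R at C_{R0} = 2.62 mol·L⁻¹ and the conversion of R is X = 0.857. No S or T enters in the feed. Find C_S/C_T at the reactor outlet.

0.0590

Exit C_R = C_{R0}(1−X) = 2.62×0.143 = 0.3747 mol·L⁻¹.
In a CSTR the entire volume is at exit conditions, so r_S = 0.0873×0.3747^2 = 0.01225 and r_T = 0.554×0.3747 = 0.2076.
Overall selectivity = C_S/C_T = r_Sτ/(r_Tτ) = r_S/r_T = 0.0590.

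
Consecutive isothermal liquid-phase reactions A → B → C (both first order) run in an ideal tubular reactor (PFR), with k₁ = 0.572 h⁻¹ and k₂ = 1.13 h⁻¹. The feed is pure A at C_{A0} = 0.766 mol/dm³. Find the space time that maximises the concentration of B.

1.22 h

The intermediate peaks when r₁ = r₂, i.e. k₁e^(−k₁τ) = k₂e^(−k₂τ), giving τ_opt = ln(k₂/k₁)/(k₂−k₁).
= ln(1.13/0.572)/(1.13−0.572) = ln(1.976)/0.5580 = 0.6808/0.5580 = 1.22 h.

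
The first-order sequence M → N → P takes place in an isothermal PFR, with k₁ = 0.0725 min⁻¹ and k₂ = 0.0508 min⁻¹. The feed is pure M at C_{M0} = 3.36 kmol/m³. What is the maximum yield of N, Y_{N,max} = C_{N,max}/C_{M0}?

0.435

Evaluating C_N at τ_opt = ln(k₂/k₁)/(k₂−k₁) gives C_{N,max}/C_{M0} = (k₁/k₂)^[k₂/(k₂−k₁)].
= (0.0725/0.0508)^(0.0508/(0.0508−0.0725)) = (1.427)^(-2.341) = 0.4349.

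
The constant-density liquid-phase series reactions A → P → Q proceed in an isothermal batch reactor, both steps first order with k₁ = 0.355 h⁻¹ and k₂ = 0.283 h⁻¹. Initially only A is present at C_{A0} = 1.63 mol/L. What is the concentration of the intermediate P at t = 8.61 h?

0.325 mol/L

For first-order series with pure A initially, C_P(t) = k₁C_{A0}/(k₂−k₁)·(e^(−k₁t) − e^(−k₂t)).
e^(−k₁t) = e^(−0.355×8.61) = e^(−3.057) = 0.04705; e^(−k₂t) = e^(−2.437) = 0.08746.
C_P = 0.355×1.63/(0.283−0.355) × (0.04705−0.08746) = (-8.037)×(-0.04041) = 0.3247 mol/L.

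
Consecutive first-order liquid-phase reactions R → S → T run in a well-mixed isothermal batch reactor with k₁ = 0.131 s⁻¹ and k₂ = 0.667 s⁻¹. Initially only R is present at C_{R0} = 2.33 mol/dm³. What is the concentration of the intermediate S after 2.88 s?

0.307 mol/dm³

The intermediate concentration in a first-order A→B→C sequence is C_S = k₁C_{R0}(e^(−k₁t) − e^(−k₂t))/(k₂−k₁).
e^(−k₁t) = e^(−0.131×2.88) = e^(−0.3773) = 0.6857; e^(−k₂t) = e^(−1.921) = 0.1465.
C_S = 0.131×2.33/(0.667−0.131) × (0.6857−0.1465) = 0.5695×0.5393 = 0.3071 mol/dm³.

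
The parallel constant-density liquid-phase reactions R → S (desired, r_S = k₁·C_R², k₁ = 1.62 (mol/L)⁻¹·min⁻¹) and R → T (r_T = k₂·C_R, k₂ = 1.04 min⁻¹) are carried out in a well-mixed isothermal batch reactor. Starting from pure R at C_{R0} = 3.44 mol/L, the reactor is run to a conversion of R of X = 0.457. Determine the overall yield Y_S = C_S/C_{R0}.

C_R = C_{R0}(1−X) = 1.868 mol/L.
Along a PFR/batch, dC_T/dC_R = −r_T/(r_S+r_T) = −k₂/(k₂+k₁·C_R).
Integrating from C_{R0} to C_R: C_T = (1.04/1.62)·ln[(1.04+1.62·3.44)/(1.04+1.62·1.87)] = 0.6420·ln(6.613/4.066) = 0.3122 mol/L.
Then C_S = (C_{R0}−C_R) − C_T = 1.572 − 0.3122 = 1.260 mol/L.
Y_S = C_S/C_{R0} = 1.260/3.44 = 0.366.

0.366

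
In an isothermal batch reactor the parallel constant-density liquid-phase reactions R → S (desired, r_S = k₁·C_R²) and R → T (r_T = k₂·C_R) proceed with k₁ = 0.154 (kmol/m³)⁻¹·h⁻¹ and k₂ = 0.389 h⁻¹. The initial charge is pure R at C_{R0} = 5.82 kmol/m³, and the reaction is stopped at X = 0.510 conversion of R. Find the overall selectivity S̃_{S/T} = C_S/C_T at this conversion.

C_R = C_{R0}(1−X) = 2.852 kmol/m³.
Along a PFR/batch, dC_T/dC_R = −r_T/(r_S+r_T) = −k₂/(k₂+k₁·C_R).
Integrating from C_{R0} to C_R: C_T = (0.389/0.154)·ln[(0.389+0.154·5.82)/(0.389+0.154·2.85)] = 2.526·ln(1.285/0.8282) = 1.110 kmol/m³.
Then C_S = (C_{R0}−C_R) − C_T = 2.968 − 1.110 = 1.858 kmol/m³.
S̃_{S/T} = C_S/C_T = 1.858/1.110 = 1.67.

1.67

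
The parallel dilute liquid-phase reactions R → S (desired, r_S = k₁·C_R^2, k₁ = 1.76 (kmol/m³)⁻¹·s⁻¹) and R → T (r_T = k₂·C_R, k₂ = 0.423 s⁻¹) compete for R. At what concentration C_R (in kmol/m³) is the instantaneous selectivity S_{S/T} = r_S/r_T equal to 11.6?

S_{S/T} = (k₁/k₂)·C_R ⇒ C_R = S·k₂/k₁.
= 11.6×0.423/1.76 = 2.79 kmol/m³.

2.79 kmol/m³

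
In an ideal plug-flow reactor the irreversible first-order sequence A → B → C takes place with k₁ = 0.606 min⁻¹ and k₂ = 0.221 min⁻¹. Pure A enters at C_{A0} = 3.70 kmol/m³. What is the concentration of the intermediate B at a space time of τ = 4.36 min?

1.81 kmol/m³

The intermediate concentration in a first-order A→B→C sequence is C_B = k₁C_{A0}(e^(−k₁τ) − e^(−k₂τ))/(k₂−k₁).
e^(−k₁τ) = e^(−0.606×4.36) = e^(−2.642) = 0.07121; e^(−k₂τ) = e^(−0.9636) = 0.3815.
C_B = 0.606×3.70/(0.221−0.606) × (0.07121−0.3815) = (-5.824)×(-0.3103) = 1.807 kmol/m³.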